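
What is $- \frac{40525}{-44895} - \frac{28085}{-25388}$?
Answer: $\frac{457944955}{227958852} \approx 2.0089$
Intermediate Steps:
$- \frac{40525}{-44895} - \frac{28085}{-25388} = \left(-40525\right) \left(- \frac{1}{44895}\right) - - \frac{28085}{25388} = \frac{8105}{8979} + \frac{28085}{25388} = \frac{457944955}{227958852}$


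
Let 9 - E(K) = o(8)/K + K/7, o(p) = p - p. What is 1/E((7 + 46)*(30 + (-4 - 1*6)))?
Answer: -7/997 ≈ -0.0070211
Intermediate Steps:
o(p) = 0
E(K) = 9 - K/7 (E(K) = 9 - (0/K + K/7) = 9 - (0 + K*(1/7)) = 9 - (0 + K/7) = 9 - K/7)
1/E((7 + 46)*(30 + (-4 - 1*6))) = 1/(9 - (7 + 46)*(30 + (-4 - 1*6))/7) = 1/(9 - 53*(30 + (-4 - 6))/7) = 1/(9 - 53*(30 - 10)/7) = 1/(9 - 53*20/7) = 1/(9 - 1/7*1060) = 1/(9 - 1060/7) = 1/(-997/7) = -7/997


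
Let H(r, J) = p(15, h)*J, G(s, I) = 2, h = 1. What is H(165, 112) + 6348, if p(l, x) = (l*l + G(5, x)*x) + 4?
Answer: 32220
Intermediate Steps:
p(l, x) = 4 + l² + 2*x (p(l, x) = (l*l + 2*x) + 4 = (l² + 2*x) + 4 = 4 + l² + 2*x)
H(r, J) = 231*J (H(r, J) = (4 + 15² + 2*1)*J = (4 + 225 + 2)*J = 231*J)
H(165, 112) + 6348 = 231*112 + 6348 = 25872 + 6348 = 32220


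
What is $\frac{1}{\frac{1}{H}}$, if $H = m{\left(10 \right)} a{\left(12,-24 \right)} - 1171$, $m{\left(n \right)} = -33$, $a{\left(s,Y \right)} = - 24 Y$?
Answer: $-20179$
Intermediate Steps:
$H = -20179$ ($H = - 33 \left(\left(-24\right) \left(-24\right)\right) - 1171 = \left(-33\right) 576 - 1171 = -19008 - 1171 = -20179$)
$\frac{1}{\frac{1}{H}} = \frac{1}{\frac{1}{-20179}} = \frac{1}{- \frac{1}{20179}} = -20179$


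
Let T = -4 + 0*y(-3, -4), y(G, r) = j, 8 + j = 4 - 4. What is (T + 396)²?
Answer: 153664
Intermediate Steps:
j = -8 (j = -8 + (4 - 4) = -8 + 0 = -8)
y(G, r) = -8
T = -4 (T = -4 + 0*(-8) = -4 + 0 = -4)
(T + 396)² = (-4 + 396)² = 392² = 153664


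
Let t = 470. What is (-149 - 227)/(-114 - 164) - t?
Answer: -65142/139 ≈ -468.65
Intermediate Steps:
(-149 - 227)/(-114 - 164) - t = (-149 - 227)/(-114 - 164) - 1*470 = -376/(-278) - 470 = -376*(-1/278) - 470 = 188/139 - 470 = -65142/139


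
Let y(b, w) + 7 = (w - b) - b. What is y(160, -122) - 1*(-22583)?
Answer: 22134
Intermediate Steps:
y(b, w) = -7 + w - 2*b (y(b, w) = -7 + ((w - b) - b) = -7 + (w - 2*b) = -7 + w - 2*b)
y(160, -122) - 1*(-22583) = (-7 - 122 - 2*160) - 1*(-22583) = (-7 - 122 - 320) + 22583 = -449 + 22583 = 22134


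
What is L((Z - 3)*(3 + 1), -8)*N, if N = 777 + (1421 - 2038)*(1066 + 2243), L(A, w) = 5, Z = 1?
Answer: -10204380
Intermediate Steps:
N = -2040876 (N = 777 - 617*3309 = 777 - 2041653 = -2040876)
L((Z - 3)*(3 + 1), -8)*N = 5*(-2040876) = -10204380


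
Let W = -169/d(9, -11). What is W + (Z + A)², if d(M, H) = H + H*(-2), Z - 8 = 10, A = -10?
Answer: 535/11 ≈ 48.636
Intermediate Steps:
Z = 18 (Z = 8 + 10 = 18)
d(M, H) = -H (d(M, H) = H - 2*H = -H)
W = -169/11 (W = -169/((-1*(-11))) = -169/11 ≈ -15.364)
W + (Z + A)² = -169/11 + (18 - 10)² = -169/11 + 8² = -169/11 + 64 = 535/11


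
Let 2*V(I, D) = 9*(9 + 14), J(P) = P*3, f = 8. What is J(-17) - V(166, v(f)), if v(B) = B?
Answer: -309/2 ≈ -154.50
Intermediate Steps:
J(P) = 3*P
V(I, D) = 207/2 (V(I, D) = (9*(9 + 14))/2 = (9*23)/2 = (½)*207 = 207/2)
J(-17) - V(166, v(f)) = 3*(-17) - 1*207/2 = -51 - 207/2 = -309/2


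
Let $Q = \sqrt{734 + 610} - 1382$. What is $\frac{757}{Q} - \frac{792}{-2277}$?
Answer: $- \frac{4396681}{21948670} - \frac{1514 \sqrt{21}}{477145} \approx -0.21486$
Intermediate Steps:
$Q = -1382 + 8 \sqrt{21}$ ($Q = \sqrt{1344} - 1382 = 8 \sqrt{21} - 1382 = -1382 + 8 \sqrt{21} \approx -1345.3$)
$\frac{757}{Q} - \frac{792}{-2277} = \frac{757}{-1382 + 8 \sqrt{21}} - \frac{792}{-2277} = \frac{757}{-1382 + 8 \sqrt{21}} - - \frac{8}{23} = \frac{757}{-1382 + 8 \sqrt{21}} + \frac{8}{23} = \frac{8}{23} + \frac{757}{-1382 + 8 \sqrt{21}}$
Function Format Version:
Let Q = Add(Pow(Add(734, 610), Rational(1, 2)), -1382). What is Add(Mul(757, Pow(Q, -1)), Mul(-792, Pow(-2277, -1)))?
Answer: Add(Rational(-4396681, 21948670), Mul(Rational(-1514, 477145), Pow(21, Rational(1, 2)))) ≈ -0.21486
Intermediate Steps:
Q = Add(-1382, Mul(8, Pow(21, Rational(1, 2)))) (Q = Add(Pow(1344, Rational(1, 2)), -1382) = Add(Mul(8, Pow(21, Rational(1, 2))), -1382) = Add(-1382, Mul(8, Pow(21, Rational(1, 2)))) ≈ -1345.3)
Add(Mul(757, Pow(Q, -1)), Mul(-792, Pow(-2277, -1))) = Add(Mul(757, Pow(Add(-1382, Mul(8, Pow(21, Rational(1, 2)))), -1)), Mul(-792, Pow(-2277, -1))) = Add(Mul(757, Pow(Add(-1382, Mul(8, Pow(21, Rational(1, 2)))), -1)), Mul(-792, Rational(-1, 2277))) = Add(Mul(757, Pow(Add(-1382, Mul(8, Pow(21, Rational(1, 2)))), -1)), Rational(8, 23)) = Add(Rational(8, 23), Mul(757, Pow(Add(-1382, Mul(8, Pow(21, Rational(1, 2)))), -1)))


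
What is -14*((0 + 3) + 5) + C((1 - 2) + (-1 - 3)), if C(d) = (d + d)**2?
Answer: -12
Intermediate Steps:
C(d) = 4*d**2 (C(d) = (2*d)**2 = 4*d**2)
-14*((0 + 3) + 5) + C((1 - 2) + (-1 - 3)) = -14*((0 + 3) + 5) + 4*((1 - 2) + (-1 - 3))**2 = -14*(3 + 5) + 4*(-1 - 4)**2 = -14*8 + 4*(-5)**2 = -112 + 4*25 = -112 + 100 = -12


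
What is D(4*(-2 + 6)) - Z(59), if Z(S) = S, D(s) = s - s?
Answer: -59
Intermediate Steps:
D(s) = 0
D(4*(-2 + 6)) - Z(59) = 0 - 1*59 = 0 - 59 = -59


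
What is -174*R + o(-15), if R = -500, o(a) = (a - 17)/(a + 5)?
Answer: 435016/5 ≈ 87003.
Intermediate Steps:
o(a) = (-17 + a)/(5 + a)
-174*R + o(-15) = -174*(-500) + (-17 - 15)/(5 - 15) = 87000 - 32/(-10) = 87000 - ⅒*(-32) = 87000 + 16/5 = 435016/5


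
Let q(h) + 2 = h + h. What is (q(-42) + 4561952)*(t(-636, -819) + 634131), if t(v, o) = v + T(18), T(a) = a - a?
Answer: 2889919301670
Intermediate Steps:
q(h) = -2 + 2*h (q(h) = -2 + (h + h) = -2 + 2*h)
T(a) = 0
t(v, o) = v (t(v, o) = v + 0 = v)
(q(-42) + 4561952)*(t(-636, -819) + 634131) = ((-2 + 2*(-42)) + 4561952)*(-636 + 634131) = ((-2 - 84) + 4561952)*633495 = (-86 + 4561952)*633495 = 4561866*633495 = 2889919301670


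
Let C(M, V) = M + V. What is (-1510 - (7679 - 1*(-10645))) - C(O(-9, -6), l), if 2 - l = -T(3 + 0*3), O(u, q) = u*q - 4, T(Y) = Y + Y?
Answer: -19892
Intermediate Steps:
T(Y) = 2*Y
O(u, q) = -4 + q*u (O(u, q) = q*u - 4 = -4 + q*u)
l = 8 (l = 2 - (-1)*2*(3 + 0*3) = 2 - (-1)*2*(3 + 0) = 2 - (-1)*2*3 = 2 - (-1)*6 = 2 - 1*(-6) = 2 + 6 = 8)
(-1510 - (7679 - 1*(-10645))) - C(O(-9, -6), l) = (-1510 - (7679 - 1*(-10645))) - ((-4 - 6*(-9)) + 8) = (-1510 - (7679 + 10645)) - ((-4 + 54) + 8) = (-1510 - 1*18324) - (50 + 8) = (-1510 - 18324) - 1*58 = -19834 - 58 = -19892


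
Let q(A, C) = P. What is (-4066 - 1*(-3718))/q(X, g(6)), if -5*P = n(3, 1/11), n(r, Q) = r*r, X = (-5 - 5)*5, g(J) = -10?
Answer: 580/3 ≈ 193.33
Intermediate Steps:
X = -50 (X = -10*5 = -50)
n(r, Q) = r**2
P = -9/5 (P = -1/5*3**2 = -1/5*9 = -9/5 ≈ -1.8000)
q(A, C) = -9/5
(-4066 - 1*(-3718))/q(X, g(6)) = (-4066 - 1*(-3718))/(-9/5) = (-4066 + 3718)*(-5/9) = -348*(-5/9) = 580/3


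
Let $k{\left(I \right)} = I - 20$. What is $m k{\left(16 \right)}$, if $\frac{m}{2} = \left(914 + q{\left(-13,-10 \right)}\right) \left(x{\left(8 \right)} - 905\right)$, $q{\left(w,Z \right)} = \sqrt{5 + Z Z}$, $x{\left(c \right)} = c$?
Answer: $6558864 + 7176 \sqrt{105} \approx 6.6324 \cdot 10^{6}$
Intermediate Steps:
$q{\left(w,Z \right)} = \sqrt{5 + Z^{2}}$
$k{\left(I \right)} = -20 + I$
$m = -1639716 - 1794 \sqrt{105}$ ($m = 2 \left(914 + \sqrt{5 + \left(-10\right)^{2}}\right) \left(8 - 905\right) = 2 \left(914 + \sqrt{5 + 100}\right) \left(-897\right) = 2 \left(914 + \sqrt{105}\right) \left(-897\right) = 2 \left(-819858 - 897 \sqrt{105}\right) = -1639716 - 1794 \sqrt{105} \approx -1.6581 \cdot 10^{6}$)
$m k{\left(16 \right)} = \left(-1639716 - 1794 \sqrt{105}\right) \left(-20 + 16\right) = \left(-1639716 - 1794 \sqrt{105}\right) \left(-4\right) = 6558864 + 7176 \sqrt{105}$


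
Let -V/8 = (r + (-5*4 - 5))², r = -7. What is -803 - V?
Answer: 7389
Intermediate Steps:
V = -8192 (V = -8*(-7 + (-5*4 - 5))² = -8*(-7 + (-20 - 5))² = -8*(-7 - 25)² = -8*(-32)² = -8*1024 = -8192)
-803 - V = -803 - 1*(-8192) = -803 + 8192 = 7389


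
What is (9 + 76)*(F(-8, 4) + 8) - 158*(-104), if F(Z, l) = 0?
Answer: 17112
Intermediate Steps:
(9 + 76)*(F(-8, 4) + 8) - 158*(-104) = (9 + 76)*(0 + 8) - 158*(-104) = 85*8 + 16432 = 680 + 16432 = 17112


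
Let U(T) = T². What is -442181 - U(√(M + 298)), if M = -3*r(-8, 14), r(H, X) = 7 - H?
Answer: -442434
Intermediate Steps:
M = -45 (M = -3*(7 - 1*(-8)) = -3*(7 + 8) = -3*15 = -45)
-442181 - U(√(M + 298)) = -442181 - (√(-45 + 298))² = -442181 - (√253)² = -442181 - 1*253 = -442181 - 253 = -442434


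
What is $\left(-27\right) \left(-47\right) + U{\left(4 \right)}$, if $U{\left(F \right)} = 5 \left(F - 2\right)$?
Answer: $1279$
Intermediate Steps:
$U{\left(F \right)} = -10 + 5 F$ ($U{\left(F \right)} = 5 \left(-2 + F\right) = -10 + 5 F$)
$\left(-27\right) \left(-47\right) + U{\left(4 \right)} = \left(-27\right) \left(-47\right) + \left(-10 + 5 \cdot 4\right) = 1269 + \left(-10 + 20\right) = 1269 + 10 = 1279$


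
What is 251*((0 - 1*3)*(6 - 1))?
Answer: -3765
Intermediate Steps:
251*((0 - 1*3)*(6 - 1)) = 251*((0 - 3)*5) = 251*(-3*5) = 251*(-15) = -3765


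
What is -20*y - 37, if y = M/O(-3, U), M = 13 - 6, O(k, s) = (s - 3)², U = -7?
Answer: -192/5 ≈ -38.400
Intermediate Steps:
O(k, s) = (-3 + s)²
M = 7
y = 7/100 (y = 7/((-3 - 7)²) = 7/((-10)²) = 7/100 ≈ 0.070000)
-20*y - 37 = -20*7/100 - 37 = -7/5 - 37 = -192/5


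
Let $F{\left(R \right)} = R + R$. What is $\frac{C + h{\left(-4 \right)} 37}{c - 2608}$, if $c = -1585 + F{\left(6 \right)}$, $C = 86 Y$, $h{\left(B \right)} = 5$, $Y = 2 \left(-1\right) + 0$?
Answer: $- \frac{13}{4181} \approx -0.0031093$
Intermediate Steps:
$F{\left(R \right)} = 2 R$
$Y = -2$ ($Y = -2 + 0 = -2$)
$C = -172$ ($C = 86 \left(-2\right) = -172$)
$c = -1573$ ($c = -1585 + 2 \cdot 6 = -1585 + 12 = -1573$)
$\frac{C + h{\left(-4 \right)} 37}{c - 2608} = \frac{-172 + 5 \cdot 37}{-1573 - 2608} = \frac{-172 + 185}{-4181} = 13 \left(- \frac{1}{4181}\right) = - \frac{13}{4181}$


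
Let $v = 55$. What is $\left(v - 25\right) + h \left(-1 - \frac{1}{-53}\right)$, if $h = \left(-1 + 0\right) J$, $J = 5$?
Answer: $\frac{1850}{53} \approx 34.906$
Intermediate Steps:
$h = -5$ ($h = \left(-1 + 0\right) 5 = \left(-1\right) 5 = -5$)
$\left(v - 25\right) + h \left(-1 - \frac{1}{-53}\right) = \left(55 - 25\right) - 5 \left(-1 - \frac{1}{-53}\right) = 30 - 5 \left(-1 - - \frac{1}{53}\right) = 30 - 5 \left(-1 + \frac{1}{53}\right) = 30 - - \frac{260}{53} = 30 + \frac{260}{53} = \frac{1850}{53}$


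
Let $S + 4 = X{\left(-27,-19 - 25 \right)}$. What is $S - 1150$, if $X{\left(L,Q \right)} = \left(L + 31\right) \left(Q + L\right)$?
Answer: $-1438$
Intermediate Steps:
$X{\left(L,Q \right)} = \left(31 + L\right) \left(L + Q\right)$
$S = -288$ ($S = -4 + \left(\left(-27\right)^{2} + 31 \left(-27\right) + 31 \left(-19 - 25\right) - 27 \left(-19 - 25\right)\right) = -4 + \left(729 - 837 + 31 \left(-44\right) - -1188\right) = -4 + \left(729 - 837 - 1364 + 1188\right) = -4 - 284 = -288$)
$S - 1150 = -288 - 1150 = -1438$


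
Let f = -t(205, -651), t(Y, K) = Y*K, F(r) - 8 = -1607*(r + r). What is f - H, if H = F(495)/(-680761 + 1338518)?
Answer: 87782551357/657757 ≈ 1.3346e+5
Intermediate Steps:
F(r) = 8 - 3214*r (F(r) = 8 - 1607*(r + r) = 8 - 3214*r)
t(Y, K) = K*Y
f = 133455 (f = -(-651)*205 = -1*(-133455) = 133455)
H = -1590922/657757 (H = (8 - 3214*495)/(-680761 + 1338518) = (8 - 1590930)/657757 = -1590922*1/657757 = -1590922/657757 ≈ -2.4187)
f - H = 133455 - 1*(-1590922/657757) = 133455 + 1590922/657757 = 87782551357/657757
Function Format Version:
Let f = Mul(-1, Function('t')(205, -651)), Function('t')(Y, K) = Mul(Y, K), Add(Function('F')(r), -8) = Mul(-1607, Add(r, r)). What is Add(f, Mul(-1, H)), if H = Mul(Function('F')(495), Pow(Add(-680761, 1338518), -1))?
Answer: Rational(87782551357, 657757) ≈ 1.3346e+5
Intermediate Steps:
Function('F')(r) = Add(8, Mul(-3214, r)) (Function('F')(r) = Add(8, Mul(-1607, Add(r, r))) = Add(8, Mul(-1607, Mul(2, r))) = Add(8, Mul(-3214, r)))
Function('t')(Y, K) = Mul(K, Y)
f = 133455 (f = Mul(-1, Mul(-651, 205)) = Mul(-1, -133455) = 133455)
H = Rational(-1590922, 657757) (H = Mul(Add(8, Mul(-3214, 495)), Pow(Add(-680761, 1338518), -1)) = Mul(Add(8, -1590930), Pow(657757, -1)) = Mul(-1590922, Rational(1, 657757)) = Rational(-1590922, 657757) ≈ -2.4187)
Add(f, Mul(-1, H)) = Add(133455, Mul(-1, Rational(-1590922, 657757))) = Add(133455, Rational(1590922, 657757)) = Rational(87782551357, 657757)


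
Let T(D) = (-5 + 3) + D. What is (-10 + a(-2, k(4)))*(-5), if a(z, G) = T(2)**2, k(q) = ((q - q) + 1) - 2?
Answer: 50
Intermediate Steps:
T(D) = -2 + D
k(q) = -1 (k(q) = (0 + 1) - 2 = 1 - 2 = -1)
a(z, G) = 0 (a(z, G) = (-2 + 2)**2 = 0**2 = 0)
(-10 + a(-2, k(4)))*(-5) = (-10 + 0)*(-5) = -10*(-5) = 50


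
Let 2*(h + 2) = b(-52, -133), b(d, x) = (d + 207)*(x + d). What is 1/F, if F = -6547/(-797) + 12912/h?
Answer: 22857163/167179685 ≈ 0.13672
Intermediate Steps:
b(d, x) = (207 + d)*(d + x)
h = -28679/2 (h = -2 + ((-52)² + 207*(-52) + 207*(-133) - 52*(-133))/2 = -2 + (2704 - 10764 - 27531 + 6916)/2 = -2 + (½)*(-28675) = -2 - 28675/2 = -28679/2 ≈ -14340.)
F = 167179685/22857163 (F = -6547/(-797) + 12912/(-28679/2) = -6547*(-1/797) + 12912*(-2/28679) = 6547/797 - 25824/28679 = 167179685/22857163 ≈ 7.3141)
1/F = 1/(167179685/22857163) = 22857163/167179685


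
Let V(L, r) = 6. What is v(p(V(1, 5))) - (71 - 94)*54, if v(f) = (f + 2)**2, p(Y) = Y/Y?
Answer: 1251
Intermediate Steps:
p(Y) = 1
v(f) = (2 + f)**2
v(p(V(1, 5))) - (71 - 94)*54 = (2 + 1)**2 - (71 - 94)*54 = 3**2 - (-23)*54 = 9 - 1*(-1242) = 9 + 1242 = 1251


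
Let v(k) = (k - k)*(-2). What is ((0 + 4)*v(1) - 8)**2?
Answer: 64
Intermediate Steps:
v(k) = 0 (v(k) = 0*(-2) = 0)
((0 + 4)*v(1) - 8)**2 = ((0 + 4)*0 - 8)**2 = (4*0 - 8)**2 = (0 - 8)**2 = (-8)**2 = 64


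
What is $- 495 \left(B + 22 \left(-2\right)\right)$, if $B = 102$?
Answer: $-28710$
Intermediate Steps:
$- 495 \left(B + 22 \left(-2\right)\right) = - 495 \left(102 + 22 \left(-2\right)\right) = - 495 \left(102 - 44\right) = \left(-495\right) 58 = -28710$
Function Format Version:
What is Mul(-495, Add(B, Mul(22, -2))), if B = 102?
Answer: -28710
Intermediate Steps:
Mul(-495, Add(B, Mul(22, -2))) = Mul(-495, Add(102, Mul(22, -2))) = Mul(-495, Add(102, -44)) = Mul(-495, 58) = -28710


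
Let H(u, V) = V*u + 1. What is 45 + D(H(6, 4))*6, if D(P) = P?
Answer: 195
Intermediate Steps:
H(u, V) = 1 + V*u
45 + D(H(6, 4))*6 = 45 + (1 + 4*6)*6 = 45 + (1 + 24)*6 = 45 + 25*6 = 45 + 150 = 195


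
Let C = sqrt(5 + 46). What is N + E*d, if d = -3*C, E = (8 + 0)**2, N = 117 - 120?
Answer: -3 - 192*sqrt(51) ≈ -1374.2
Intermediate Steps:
N = -3
E = 64 (E = 8**2 = 64)
C = sqrt(51) ≈ 7.1414
d = -3*sqrt(51) ≈ -21.424
N + E*d = -3 + 64*(-3*sqrt(51)) = -3 - 192*sqrt(51)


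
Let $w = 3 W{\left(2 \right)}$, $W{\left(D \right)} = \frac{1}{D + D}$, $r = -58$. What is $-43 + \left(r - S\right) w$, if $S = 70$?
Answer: $-139$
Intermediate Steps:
$W{\left(D \right)} = \frac{1}{2 D}$
$w = \frac{3}{4}$ ($w = 3 \frac{1}{2 \cdot 2} = 3 \cdot \frac{1}{2} \cdot \frac{1}{2} = 3 \cdot \frac{1}{4} = \frac{3}{4} \approx 0.75$)
$-43 + \left(r - S\right) w = -43 + \left(-58 - 70\right) \frac{3}{4} = -43 - 96 = -139$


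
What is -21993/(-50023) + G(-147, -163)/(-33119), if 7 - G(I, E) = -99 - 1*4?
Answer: 722883637/1656711737 ≈ 0.43634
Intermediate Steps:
G(I, E) = 110 (G(I, E) = 7 - (-99 - 1*4) = 7 - (-99 - 4) = 7 - 1*(-103) = 7 + 103 = 110)
-21993/(-50023) + G(-147, -163)/(-33119) = -21993/(-50023) + 110/(-33119) = -21993*(-1/50023) + 110*(-1/33119) = 21993/50023 - 110/33119 = 722883637/1656711737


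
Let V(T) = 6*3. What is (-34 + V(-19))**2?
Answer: 256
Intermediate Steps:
V(T) = 18
(-34 + V(-19))**2 = (-34 + 18)**2 = (-16)**2 = 256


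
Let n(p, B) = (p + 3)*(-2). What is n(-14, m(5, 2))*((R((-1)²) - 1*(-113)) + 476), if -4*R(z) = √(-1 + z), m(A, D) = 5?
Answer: 12958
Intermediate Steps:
n(p, B) = -6 - 2*p (n(p, B) = (3 + p)*(-2) = -6 - 2*p)
R(z) = -√(-1 + z)/4
n(-14, m(5, 2))*((R((-1)²) - 1*(-113)) + 476) = (-6 - 2*(-14))*((-√(-1 + (-1)²)/4 - 1*(-113)) + 476) = (-6 + 28)*((-√(-1 + 1)/4 + 113) + 476) = 22*((-√0/4 + 113) + 476) = 22*((-¼*0 + 113) + 476) = 22*((0 + 113) + 476) = 22*(113 + 476) = 22*589 = 12958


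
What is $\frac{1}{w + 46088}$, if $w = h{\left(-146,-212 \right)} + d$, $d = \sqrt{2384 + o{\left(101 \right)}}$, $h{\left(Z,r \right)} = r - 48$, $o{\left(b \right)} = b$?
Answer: $\frac{45828}{2100203099} - \frac{\sqrt{2485}}{2100203099} \approx 2.1797 \cdot 10^{-5}$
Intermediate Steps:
$h{\left(Z,r \right)} = -48 + r$
$d = \sqrt{2485}$ ($d = \sqrt{2384 + 101} = \sqrt{2485} \approx 49.85$)
$w = -260 + \sqrt{2485}$ ($w = \left(-48 - 212\right) + \sqrt{2485} = -260 + \sqrt{2485} \approx -210.15$)
$\frac{1}{w + 46088} = \frac{1}{\left(-260 + \sqrt{2485}\right) + 46088} = \frac{1}{45828 + \sqrt{2485}}$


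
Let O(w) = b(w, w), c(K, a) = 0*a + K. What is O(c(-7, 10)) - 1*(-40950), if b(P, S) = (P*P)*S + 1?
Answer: 40608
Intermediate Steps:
b(P, S) = 1 + S*P**2 (b(P, S) = P**2*S + 1 = S*P**2 + 1 = 1 + S*P**2)
c(K, a) = K (c(K, a) = 0 + K = K)
O(w) = 1 + w**3 (O(w) = 1 + w*w**2 = 1 + w**3)
O(c(-7, 10)) - 1*(-40950) = (1 + (-7)**3) - 1*(-40950) = (1 - 343) + 40950 = -342 + 40950 = 40608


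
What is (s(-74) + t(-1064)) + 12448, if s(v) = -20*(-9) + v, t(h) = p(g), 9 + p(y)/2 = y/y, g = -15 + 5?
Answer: 12538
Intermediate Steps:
g = -10
p(y) = -16 (p(y) = -18 + 2*(y/y) = -18 + 2*1 = -18 + 2 = -16)
t(h) = -16
s(v) = 180 + v
(s(-74) + t(-1064)) + 12448 = ((180 - 74) - 16) + 12448 = (106 - 16) + 12448 = 90 + 12448 = 12538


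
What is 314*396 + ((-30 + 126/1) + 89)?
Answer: 124529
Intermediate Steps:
314*396 + ((-30 + 126/1) + 89) = 124344 + ((-30 + 126*1) + 89) = 124344 + ((-30 + 126) + 89) = 124344 + (96 + 89) = 124344 + 185 = 124529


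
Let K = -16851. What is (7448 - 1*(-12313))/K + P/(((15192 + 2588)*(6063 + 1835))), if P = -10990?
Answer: -13215009873/11268218764 ≈ -1.1728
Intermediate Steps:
(7448 - 1*(-12313))/K + P/(((15192 + 2588)*(6063 + 1835))) = (7448 - 1*(-12313))/(-16851) - 10990*1/((6063 + 1835)*(15192 + 2588)) = (7448 + 12313)*(-1/16851) - 10990/(17780*7898) = 19761*(-1/16851) - 10990/140426440 = -6587/5617 - 10990*1/140426440 = -6587/5617 - 157/2006092 = -13215009873/11268218764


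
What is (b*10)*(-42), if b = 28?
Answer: -11760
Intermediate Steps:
(b*10)*(-42) = (28*10)*(-42) = 280*(-42) = -11760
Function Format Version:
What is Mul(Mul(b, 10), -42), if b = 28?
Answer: -11760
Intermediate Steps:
Mul(Mul(b, 10), -42) = Mul(Mul(28, 10), -42) = Mul(280, -42) = -11760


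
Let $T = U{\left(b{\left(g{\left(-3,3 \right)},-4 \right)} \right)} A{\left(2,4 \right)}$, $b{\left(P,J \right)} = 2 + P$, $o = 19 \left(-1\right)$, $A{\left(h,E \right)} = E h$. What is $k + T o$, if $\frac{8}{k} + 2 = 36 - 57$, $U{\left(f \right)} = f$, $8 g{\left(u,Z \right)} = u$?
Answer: $- \frac{5689}{23} \approx -247.35$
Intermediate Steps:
$g{\left(u,Z \right)} = \frac{u}{8}$
$o = -19$
$k = - \frac{8}{23}$ ($k = \frac{8}{-2 + \left(36 - 57\right)} = \frac{8}{-2 - 21} = \frac{8}{-23} = 8 \left(- \frac{1}{23}\right) = - \frac{8}{23} \approx -0.34783$)
$T = 13$ ($T = \left(2 + \frac{1}{8} \left(-3\right)\right) 4 \cdot 2 = \left(2 - \frac{3}{8}\right) 8 = \frac{13}{8} \cdot 8 = 13$)
$k + T o = - \frac{8}{23} + 13 \left(-19\right) = - \frac{8}{23} - 247 = - \frac{5689}{23}$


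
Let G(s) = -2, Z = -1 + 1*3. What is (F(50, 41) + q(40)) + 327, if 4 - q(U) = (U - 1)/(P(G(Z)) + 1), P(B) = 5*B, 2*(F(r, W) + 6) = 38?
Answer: 1045/3 ≈ 348.33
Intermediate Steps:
Z = 2 (Z = -1 + 3 = 2)
F(r, W) = 13 (F(r, W) = -6 + (½)*38 = -6 + 19 = 13)
q(U) = 35/9 + U/9 (q(U) = 4 - (U - 1)/(5*(-2) + 1) = 4 - (-1 + U)/(-10 + 1) = 4 - (-1 + U)/(-9) = 4 - (-1 + U)*(-1)/9 = 4 - (⅑ - U/9) = 4 + (-⅑ + U/9) = 35/9 + U/9)
(F(50, 41) + q(40)) + 327 = (13 + (35/9 + (⅑)*40)) + 327 = (13 + (35/9 + 40/9)) + 327 = (13 + 25/3) + 327 = 64/3 + 327 = 1045/3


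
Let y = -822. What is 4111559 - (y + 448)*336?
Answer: 4237223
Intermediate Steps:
4111559 - (y + 448)*336 = 4111559 - (-822 + 448)*336 = 4111559 - (-374)*336 = 4111559 - 1*(-125664) = 4111559 + 125664 = 4237223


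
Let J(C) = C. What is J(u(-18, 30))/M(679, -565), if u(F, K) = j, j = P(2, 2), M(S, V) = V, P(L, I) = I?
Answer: -2/565 ≈ -0.0035398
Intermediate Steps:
j = 2
u(F, K) = 2
J(u(-18, 30))/M(679, -565) = 2/(-565) = 2*(-1/565) = -2/565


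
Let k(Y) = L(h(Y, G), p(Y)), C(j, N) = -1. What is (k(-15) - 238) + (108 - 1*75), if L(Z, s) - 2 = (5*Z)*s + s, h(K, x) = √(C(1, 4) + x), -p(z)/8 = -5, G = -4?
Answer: -163 + 200*I*√5 ≈ -163.0 + 447.21*I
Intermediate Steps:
p(z) = 40 (p(z) = -8*(-5) = 40)
h(K, x) = √(-1 + x)
L(Z, s) = 2 + s + 5*Z*s (L(Z, s) = 2 + ((5*Z)*s + s) = 2 + (5*Z*s + s) = 2 + (s + 5*Z*s) = 2 + s + 5*Z*s)
k(Y) = 42 + 200*I*√5 (k(Y) = 2 + 40 + 5*√(-1 - 4)*40 = 2 + 40 + 5*√(-5)*40 = 2 + 40 + 5*(I*√5)*40 = 2 + 40 + 200*I*√5 = 42 + 200*I*√5)
(k(-15) - 238) + (108 - 1*75) = ((42 + 200*I*√5) - 238) + (108 - 1*75) = (-196 + 200*I*√5) + (108 - 75) = (-196 + 200*I*√5) + 33 = -163 + 200*I*√5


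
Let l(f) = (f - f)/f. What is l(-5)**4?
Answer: 0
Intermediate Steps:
l(f) = 0 (l(f) = 0/f = 0)
l(-5)**4 = 0**4 = 0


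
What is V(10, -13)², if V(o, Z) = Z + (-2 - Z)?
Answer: 4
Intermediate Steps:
V(o, Z) = -2
V(10, -13)² = (-2)² = 4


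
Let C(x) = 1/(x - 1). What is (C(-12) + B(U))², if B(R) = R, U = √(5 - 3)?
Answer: 339/169 - 2*√2/13 ≈ 1.7883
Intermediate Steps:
C(x) = 1/(-1 + x)
U = √2 ≈ 1.4142
(C(-12) + B(U))² = (1/(-1 - 12) + √2)² = (1/(-13) + √2)² = (-1/13 + √2)²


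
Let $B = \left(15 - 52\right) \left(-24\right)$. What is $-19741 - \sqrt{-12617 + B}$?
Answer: $-19741 - i \sqrt{11729} \approx -19741.0 - 108.3 i$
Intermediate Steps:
$B = 888$ ($B = \left(-37\right) \left(-24\right) = 888$)
$-19741 - \sqrt{-12617 + B} = -19741 - \sqrt{-12617 + 888} = -19741 - \sqrt{-11729} = -19741 - i \sqrt{11729}$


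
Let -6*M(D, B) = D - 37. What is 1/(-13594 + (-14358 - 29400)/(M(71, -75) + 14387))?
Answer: -21572/293315405 ≈ -7.3545e-5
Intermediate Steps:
M(D, B) = 37/6 - D/6 (M(D, B) = -(D - 37)/6 = -(-37 + D)/6 = 37/6 - D/6)
1/(-13594 + (-14358 - 29400)/(M(71, -75) + 14387)) = 1/(-13594 + (-14358 - 29400)/((37/6 - ⅙*71) + 14387)) = 1/(-13594 - 43758/((37/6 - 71/6) + 14387)) = 1/(-13594 - 43758/(-17/3 + 14387)) = 1/(-13594 - 43758/43144/3) = 1/(-13594 - 43758*3/43144) = 1/(-13594 - 65637/21572) = 1/(-293315405/21572) = -21572/293315405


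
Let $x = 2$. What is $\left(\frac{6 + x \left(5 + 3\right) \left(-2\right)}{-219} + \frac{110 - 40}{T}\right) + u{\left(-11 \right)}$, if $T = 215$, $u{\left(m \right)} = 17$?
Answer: $\frac{164273}{9417} \approx 17.444$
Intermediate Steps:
$\left(\frac{6 + x \left(5 + 3\right) \left(-2\right)}{-219} + \frac{110 - 40}{T}\right) + u{\left(-11 \right)} = \left(\frac{6 + 2 \left(5 + 3\right) \left(-2\right)}{-219} + \frac{110 - 40}{215}\right) + 17 = \left(\left(6 + 2 \cdot 8 \left(-2\right)\right) \left(- \frac{1}{219}\right) + \left(110 - 40\right) \frac{1}{215}\right) + 17 = \left(\left(6 + 16 \left(-2\right)\right) \left(- \frac{1}{219}\right) + 70 \cdot \frac{1}{215}\right) + 17 = \left(\left(6 - 32\right) \left(- \frac{1}{219}\right) + \frac{14}{43}\right) + 17 = \left(\left(-26\right) \left(- \frac{1}{219}\right) + \frac{14}{43}\right) + 17 = \left(\frac{26}{219} + \frac{14}{43}\right) + 17 = \frac{4184}{9417} + 17 = \frac{164273}{9417}$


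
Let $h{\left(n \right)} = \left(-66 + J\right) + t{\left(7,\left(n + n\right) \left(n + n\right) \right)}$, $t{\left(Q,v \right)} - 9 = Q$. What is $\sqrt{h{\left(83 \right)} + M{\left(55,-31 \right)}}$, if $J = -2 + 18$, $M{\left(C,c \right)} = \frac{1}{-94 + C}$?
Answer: $\frac{i \sqrt{51753}}{39} \approx 5.8332 i$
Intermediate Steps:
$J = 16$
$t{\left(Q,v \right)} = 9 + Q$
$h{\left(n \right)} = -34$ ($h{\left(n \right)} = \left(-66 + 16\right) + \left(9 + 7\right) = -50 + 16 = -34$)
$\sqrt{h{\left(83 \right)} + M{\left(55,-31 \right)}} = \sqrt{-34 + \frac{1}{-94 + 55}} = \sqrt{-34 + \frac{1}{-39}} = \sqrt{-34 - \frac{1}{39}} = \sqrt{- \frac{1327}{39}} = \frac{i \sqrt{51753}}{39}$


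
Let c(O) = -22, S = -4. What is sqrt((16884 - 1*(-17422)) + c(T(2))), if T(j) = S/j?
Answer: 2*sqrt(8571) ≈ 185.16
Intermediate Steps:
T(j) = -4/j
sqrt((16884 - 1*(-17422)) + c(T(2))) = sqrt((16884 - 1*(-17422)) - 22) = sqrt((16884 + 17422) - 22) = sqrt(34306 - 22) = sqrt(34284) = 2*sqrt(8571)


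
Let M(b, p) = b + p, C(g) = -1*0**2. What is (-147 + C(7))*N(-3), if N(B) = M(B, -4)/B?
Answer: -343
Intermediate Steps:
C(g) = 0 (C(g) = -1*0 = 0)
N(B) = (-4 + B)/B (N(B) = (B - 4)/B = (-4 + B)/B)
(-147 + C(7))*N(-3) = (-147 + 0)*((-4 - 3)/(-3)) = -(-49)*(-7) = -147*7/3 = -343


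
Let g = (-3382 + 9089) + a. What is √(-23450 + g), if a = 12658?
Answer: 3*I*√565 ≈ 71.309*I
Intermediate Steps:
g = 18365 (g = (-3382 + 9089) + 12658 = 5707 + 12658 = 18365)
√(-23450 + g) = √(-23450 + 18365) = √(-5085) = 3*I*√565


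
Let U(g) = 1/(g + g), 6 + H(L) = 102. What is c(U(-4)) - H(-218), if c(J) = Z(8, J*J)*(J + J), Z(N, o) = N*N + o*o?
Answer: -1835009/16384 ≈ -112.00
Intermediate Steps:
H(L) = 96 (H(L) = -6 + 102 = 96)
U(g) = 1/(2*g)
Z(N, o) = N² + o²
c(J) = 2*J*(64 + J⁴) (c(J) = (8² + (J*J)²)*(J + J) = (64 + (J²)²)*(2*J) = (64 + J⁴)*(2*J) = 2*J*(64 + J⁴))
c(U(-4)) - H(-218) = 2*((½)/(-4))*(64 + ((½)/(-4))⁴) - 1*96 = 2*((½)*(-¼))*(64 + ((½)*(-¼))⁴) - 96 = 2*(-⅛)*(64 + (-⅛)⁴) - 96 = 2*(-⅛)*(64 + 1/4096) - 96 = 2*(-⅛)*(262145/4096) - 96 = -262145/16384 - 96 = -1835009/16384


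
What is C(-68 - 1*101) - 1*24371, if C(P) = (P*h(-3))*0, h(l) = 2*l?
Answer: -24371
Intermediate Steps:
C(P) = 0 (C(P) = (P*(2*(-3)))*0 = (P*(-6))*0 = -6*P*0 = 0)
C(-68 - 1*101) - 1*24371 = 0 - 1*24371 = 0 - 24371 = -24371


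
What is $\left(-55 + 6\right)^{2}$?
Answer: $2401$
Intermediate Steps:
$\left(-55 + 6\right)^{2} = \left(-49\right)^{2} = 2401$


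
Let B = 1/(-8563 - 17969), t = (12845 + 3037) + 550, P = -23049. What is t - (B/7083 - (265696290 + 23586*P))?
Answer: -52228623698266751/187926156 ≈ -2.7792e+8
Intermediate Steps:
t = 16432 (t = 15882 + 550 = 16432)
B = -1/26532 (B = 1/(-26532) = -1/26532 ≈ -3.7690e-5)
t - (B/7083 - (265696290 + 23586*P)) = 16432 - (-1/26532/7083 - 23586/(1/(11265 - 23049))) = 16432 - (-1/26532*1/7083 - 23586/(1/(-11784))) = 16432 - (-1/187926156 - 23586/(-1/11784)) = 16432 - (-1/187926156 - 23586*(-11784)) = 16432 - (-1/187926156 + 277937424) = 16432 - 1*52231711700862143/187926156 = 16432 - 52231711700862143/187926156 = -52228623698266751/187926156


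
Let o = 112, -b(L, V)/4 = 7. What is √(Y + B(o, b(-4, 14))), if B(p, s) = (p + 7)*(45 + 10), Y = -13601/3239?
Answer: √68620333306/3239 ≈ 80.875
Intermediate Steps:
b(L, V) = -28 (b(L, V) = -4*7 = -28)
Y = -13601/3239 (Y = -13601*1/3239 = -13601/3239 ≈ -4.1991)
B(p, s) = 385 + 55*p (B(p, s) = (7 + p)*55 = 385 + 55*p)
√(Y + B(o, b(-4, 14))) = √(-13601/3239 + (385 + 55*112)) = √(-13601/3239 + (385 + 6160)) = √(-13601/3239 + 6545) = √(21185654/3239) = √68620333306/3239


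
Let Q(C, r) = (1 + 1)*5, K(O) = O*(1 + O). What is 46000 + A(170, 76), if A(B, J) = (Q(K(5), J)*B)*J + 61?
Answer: 175261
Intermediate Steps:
Q(C, r) = 10 (Q(C, r) = 2*5 = 10)
A(B, J) = 61 + 10*B*J (A(B, J) = (10*B)*J + 61 = 10*B*J + 61 = 61 + 10*B*J)
46000 + A(170, 76) = 46000 + (61 + 10*170*76) = 46000 + (61 + 129200) = 46000 + 129261 = 175261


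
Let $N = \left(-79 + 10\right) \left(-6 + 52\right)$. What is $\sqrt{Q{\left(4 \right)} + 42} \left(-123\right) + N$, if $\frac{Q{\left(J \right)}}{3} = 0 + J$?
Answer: $-3174 - 369 \sqrt{6} \approx -4077.9$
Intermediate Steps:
$Q{\left(J \right)} = 3 J$ ($Q{\left(J \right)} = 3 \left(0 + J\right) = 3 J$)
$N = -3174$ ($N = \left(-69\right) 46 = -3174$)
$\sqrt{Q{\left(4 \right)} + 42} \left(-123\right) + N = \sqrt{3 \cdot 4 + 42} \left(-123\right) - 3174 = \sqrt{12 + 42} \left(-123\right) - 3174 = \sqrt{54} \left(-123\right) - 3174 = 3 \sqrt{6} \left(-123\right) - 3174 = - 369 \sqrt{6} - 3174 = -3174 - 369 \sqrt{6}$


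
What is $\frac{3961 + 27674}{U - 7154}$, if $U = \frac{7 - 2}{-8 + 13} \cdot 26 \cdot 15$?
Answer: $- \frac{1665}{356} \approx -4.677$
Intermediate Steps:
$U = 390$ ($U = \frac{7 + \left(-7 + 5\right)}{5} \cdot 26 \cdot 15 = \left(7 - 2\right) \frac{1}{5} \cdot 26 \cdot 15 = 5 \cdot \frac{1}{5} \cdot 26 \cdot 15 = 1 \cdot 26 \cdot 15 = 26 \cdot 15 = 390$)
$\frac{3961 + 27674}{U - 7154} = \frac{3961 + 27674}{390 - 7154} = \frac{31635}{-6764} = 31635 \left(- \frac{1}{6764}\right) = - \frac{1665}{356}$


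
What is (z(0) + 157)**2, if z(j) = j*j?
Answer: 24649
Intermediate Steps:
z(j) = j**2
(z(0) + 157)**2 = (0**2 + 157)**2 = (0 + 157)**2 = 157**2 = 24649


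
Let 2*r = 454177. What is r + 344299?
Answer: 1142775/2 ≈ 5.7139e+5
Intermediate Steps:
r = 454177/2 (r = (½)*454177 = 454177/2 ≈ 2.2709e+5)
r + 344299 = 454177/2 + 344299 = 1142775/2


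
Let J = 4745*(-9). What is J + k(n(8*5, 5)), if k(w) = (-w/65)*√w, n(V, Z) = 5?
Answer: -42705 - √5/13 ≈ -42705.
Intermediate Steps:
k(w) = -w^(3/2)/65 (k(w) = (-w/65)*√w = -w^(3/2)/65)
J = -42705
J + k(n(8*5, 5)) = -42705 - √5/13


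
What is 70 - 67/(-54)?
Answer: 3847/54 ≈ 71.241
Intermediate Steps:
70 - 67/(-54) = 70 - 67*(-1/54) = 70 + 67/54 = 3847/54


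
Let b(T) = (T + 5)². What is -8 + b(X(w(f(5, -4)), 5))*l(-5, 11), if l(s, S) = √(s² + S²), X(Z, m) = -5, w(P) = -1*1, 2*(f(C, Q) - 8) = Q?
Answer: -8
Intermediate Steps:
f(C, Q) = 8 + Q/2
w(P) = -1
l(s, S) = √(S² + s²)
b(T) = (5 + T)²
-8 + b(X(w(f(5, -4)), 5))*l(-5, 11) = -8 + (5 - 5)²*√(11² + (-5)²) = -8 + 0²*√(121 + 25) = -8 + 0*√146 = -8 + 0 = -8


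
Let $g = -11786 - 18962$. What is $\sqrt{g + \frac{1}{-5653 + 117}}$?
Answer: $\frac{i \sqrt{58896441434}}{1384} \approx 175.35 i$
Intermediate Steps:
$g = -30748$ ($g = -11786 - 18962 = -30748$)
$\sqrt{g + \frac{1}{-5653 + 117}} = \sqrt{-30748 + \frac{1}{-5653 + 117}} = \sqrt{-30748 + \frac{1}{-5536}} = \sqrt{-30748 - \frac{1}{5536}} = \sqrt{- \frac{170220929}{5536}} = \frac{i \sqrt{58896441434}}{1384}$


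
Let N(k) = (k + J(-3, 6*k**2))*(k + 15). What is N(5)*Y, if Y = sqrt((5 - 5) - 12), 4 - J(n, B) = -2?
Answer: 440*I*sqrt(3) ≈ 762.1*I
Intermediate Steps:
J(n, B) = 6 (J(n, B) = 4 - 1*(-2) = 4 + 2 = 6)
N(k) = (6 + k)*(15 + k) (N(k) = (k + 6)*(k + 15) = (6 + k)*(15 + k))
Y = 2*I*sqrt(3) (Y = sqrt(0 - 12) = sqrt(-12) = 2*I*sqrt(3) ≈ 3.4641*I)
N(5)*Y = (90 + 5**2 + 21*5)*(2*I*sqrt(3)) = (90 + 25 + 105)*(2*I*sqrt(3)) = 220*(2*I*sqrt(3)) = 440*I*sqrt(3)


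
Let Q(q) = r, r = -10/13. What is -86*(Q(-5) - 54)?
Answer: 61232/13 ≈ 4710.2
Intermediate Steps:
r = -10/13 (r = -10*1/13 = -10/13 ≈ -0.76923)
Q(q) = -10/13
-86*(Q(-5) - 54) = -86*(-10/13 - 54) = -86*(-712/13) = 61232/13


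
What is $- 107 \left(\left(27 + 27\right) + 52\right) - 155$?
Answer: $-11497$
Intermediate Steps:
$- 107 \left(\left(27 + 27\right) + 52\right) - 155 = - 107 \left(54 + 52\right) - 155 = \left(-107\right) 106 - 155 = -11342 - 155 = -11497$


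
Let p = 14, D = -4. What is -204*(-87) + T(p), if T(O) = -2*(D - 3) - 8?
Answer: 17754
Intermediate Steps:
T(O) = 6 (T(O) = -2*(-4 - 3) - 8 = -2*(-7) - 8 = 14 - 8 = 6)
-204*(-87) + T(p) = -204*(-87) + 6 = 17748 + 6 = 17754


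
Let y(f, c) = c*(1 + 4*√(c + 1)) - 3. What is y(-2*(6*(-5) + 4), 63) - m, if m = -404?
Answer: 2480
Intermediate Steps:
y(f, c) = -3 + c*(1 + 4*√(1 + c)) (y(f, c) = c*(1 + 4*√(1 + c)) - 3 = -3 + c*(1 + 4*√(1 + c)))
y(-2*(6*(-5) + 4), 63) - m = (-3 + 63 + 4*63*√(1 + 63)) - 1*(-404) = (-3 + 63 + 4*63*√64) + 404 = (-3 + 63 + 4*63*8) + 404 = (-3 + 63 + 2016) + 404 = 2076 + 404 = 2480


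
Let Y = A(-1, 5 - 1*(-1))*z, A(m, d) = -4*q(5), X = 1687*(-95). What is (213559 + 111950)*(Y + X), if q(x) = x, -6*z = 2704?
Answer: -49233778765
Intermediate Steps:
z = -1352/3 (z = -⅙*2704 = -1352/3 ≈ -450.67)
X = -160265
A(m, d) = -20 (A(m, d) = -4*5 = -20)
Y = 27040/3 (Y = -20*(-1352/3) = 27040/3 ≈ 9013.3)
(213559 + 111950)*(Y + X) = (213559 + 111950)*(27040/3 - 160265) = 325509*(-453755/3) = -49233778765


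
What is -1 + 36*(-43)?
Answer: -1549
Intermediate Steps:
-1 + 36*(-43) = -1 - 1548 = -1549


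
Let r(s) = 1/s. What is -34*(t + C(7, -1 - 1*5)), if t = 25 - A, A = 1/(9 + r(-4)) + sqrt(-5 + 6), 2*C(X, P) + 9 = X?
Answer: -27234/35 ≈ -778.11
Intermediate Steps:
C(X, P) = -9/2 + X/2
A = 39/35 (A = 1/(9 + 1/(-4)) + sqrt(-5 + 6) = 1/(9 - 1/4) + sqrt(1) = 1/(35/4) + 1 = 4/35 + 1 = 39/35 ≈ 1.1143)
t = 836/35 (t = 25 - 1*39/35 = 25 - 39/35 = 836/35 ≈ 23.886)
-34*(t + C(7, -1 - 1*5)) = -34*(836/35 + (-9/2 + (1/2)*7)) = -34*(836/35 + (-9/2 + 7/2)) = -34*(836/35 - 1) = -34*801/35 = -27234/35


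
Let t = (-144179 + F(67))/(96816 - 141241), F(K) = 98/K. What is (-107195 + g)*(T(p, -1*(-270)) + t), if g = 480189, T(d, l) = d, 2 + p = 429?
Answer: 95532321374336/595295 ≈ 1.6048e+8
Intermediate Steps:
p = 427 (p = -2 + 429 = 427)
t = 1931979/595295 (t = (-144179 + 98/67)/(96816 - 141241) = (-144179 + 98*(1/67))/(-44425) = (-144179 + 98/67)*(-1/44425) = -9659895/67*(-1/44425) = 1931979/595295 ≈ 3.2454)
(-107195 + g)*(T(p, -1*(-270)) + t) = (-107195 + 480189)*(427 + 1931979/595295) = 372994*(256122944/595295) = 95532321374336/595295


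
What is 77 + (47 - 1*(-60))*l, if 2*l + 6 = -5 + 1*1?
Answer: -458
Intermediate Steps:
l = -5 (l = -3 + (-5 + 1*1)/2 = -3 + (-5 + 1)/2 = -3 + (1/2)*(-4) = -3 - 2 = -5)
77 + (47 - 1*(-60))*l = 77 + (47 - 1*(-60))*(-5) = 77 + (47 + 60)*(-5) = 77 + 107*(-5) = 77 - 535 = -458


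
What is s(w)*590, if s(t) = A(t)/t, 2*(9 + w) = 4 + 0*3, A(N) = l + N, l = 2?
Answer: 2950/7 ≈ 421.43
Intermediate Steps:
A(N) = 2 + N
w = -7 (w = -9 + (4 + 0*3)/2 = -9 + (4 + 0)/2 = -9 + (½)*4 = -9 + 2 = -7)
s(t) = (2 + t)/t
s(w)*590 = ((2 - 7)/(-7))*590 = -⅐*(-5)*590 = (5/7)*590 = 2950/7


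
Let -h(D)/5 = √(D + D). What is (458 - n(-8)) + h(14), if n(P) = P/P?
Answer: 457 - 10*√7 ≈ 430.54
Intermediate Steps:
h(D) = -5*√2*√D (h(D) = -5*√(D + D) = -5*√2*√D)
n(P) = 1
(458 - n(-8)) + h(14) = (458 - 1*1) - 5*√2*√14 = (458 - 1) - 10*√7 = 457 - 10*√7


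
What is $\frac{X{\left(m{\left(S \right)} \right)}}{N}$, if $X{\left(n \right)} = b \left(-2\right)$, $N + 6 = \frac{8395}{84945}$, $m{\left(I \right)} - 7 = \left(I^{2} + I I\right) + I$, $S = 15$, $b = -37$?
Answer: $- \frac{1257186}{100255} \approx -12.54$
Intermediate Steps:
$m{\left(I \right)} = 7 + I + 2 I^{2}$ ($m{\left(I \right)} = 7 + \left(\left(I^{2} + I I\right) + I\right) = 7 + \left(\left(I^{2} + I^{2}\right) + I\right) = 7 + \left(2 I^{2} + I\right) = 7 + \left(I + 2 I^{2}\right) = 7 + I + 2 I^{2}$)
$N = - \frac{100255}{16989}$ ($N = -6 + \frac{8395}{84945} = -6 + 8395 \cdot \frac{1}{84945} = -6 + \frac{1679}{16989} = - \frac{100255}{16989} \approx -5.9012$)
$X{\left(n \right)} = 74$ ($X{\left(n \right)} = \left(-37\right) \left(-2\right) = 74$)
$\frac{X{\left(m{\left(S \right)} \right)}}{N} = \frac{74}{- \frac{100255}{16989}} = 74 \left(- \frac{16989}{100255}\right) = - \frac{1257186}{100255}$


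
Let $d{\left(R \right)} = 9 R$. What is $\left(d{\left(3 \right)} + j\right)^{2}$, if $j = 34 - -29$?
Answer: $8100$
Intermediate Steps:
$j = 63$ ($j = 34 + 29 = 63$)
$\left(d{\left(3 \right)} + j\right)^{2} = \left(9 \cdot 3 + 63\right)^{2} = \left(27 + 63\right)^{2} = 90^{2} = 8100$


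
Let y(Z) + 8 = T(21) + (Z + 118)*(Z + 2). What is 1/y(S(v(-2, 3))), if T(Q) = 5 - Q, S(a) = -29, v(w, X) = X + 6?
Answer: -1/2427 ≈ -0.00041203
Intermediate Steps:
v(w, X) = 6 + X
y(Z) = -24 + (2 + Z)*(118 + Z) (y(Z) = -8 + ((5 - 1*21) + (Z + 118)*(Z + 2)) = -8 + ((5 - 21) + (118 + Z)*(2 + Z)) = -8 + (-16 + (2 + Z)*(118 + Z)) = -24 + (2 + Z)*(118 + Z))
1/y(S(v(-2, 3))) = 1/(212 + (-29)**2 + 120*(-29)) = 1/(212 + 841 - 3480) = 1/(-2427) = -1/2427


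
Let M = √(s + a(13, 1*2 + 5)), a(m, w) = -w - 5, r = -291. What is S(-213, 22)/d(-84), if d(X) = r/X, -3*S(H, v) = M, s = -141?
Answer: -28*I*√17/97 ≈ -1.1902*I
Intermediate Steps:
a(m, w) = -5 - w
M = 3*I*√17 (M = √(-141 + (-5 - (1*2 + 5))) = √(-141 + (-5 - (2 + 5))) = √(-141 + (-5 - 1*7)) = √(-141 + (-5 - 7)) = √(-141 - 12) = √(-153) = 3*I*√17 ≈ 12.369*I)
S(H, v) = -I*√17
d(X) = -291/X
S(-213, 22)/d(-84) = (-I*√17)/((-291/(-84))) = (-I*√17)/((-291*(-1/84))) = (-I*√17)/(97/28) = -I*√17*(28/97) = -28*I*√17/97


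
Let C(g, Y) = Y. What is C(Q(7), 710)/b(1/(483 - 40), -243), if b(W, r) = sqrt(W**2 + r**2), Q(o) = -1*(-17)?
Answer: 157265*sqrt(11588307202)/5794153601 ≈ 2.9218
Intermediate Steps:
Q(o) = 17
C(Q(7), 710)/b(1/(483 - 40), -243) = 710/(sqrt((1/(483 - 40))**2 + (-243)**2)) = 710/(sqrt((1/443)**2 + 59049)) = 710/(sqrt(1/196249 + 59049)) = 710/(sqrt(11588307202/196249)) = 710/((sqrt(11588307202)/443)) = 710*(443*sqrt(11588307202)/11588307202) = 157265*sqrt(11588307202)/5794153601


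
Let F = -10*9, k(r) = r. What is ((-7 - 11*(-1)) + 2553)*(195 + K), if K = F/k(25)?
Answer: 2447049/5 ≈ 4.8941e+5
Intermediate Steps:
F = -90
K = -18/5 (K = -90/25 = -90*1/25 = -18/5 ≈ -3.6000)
((-7 - 11*(-1)) + 2553)*(195 + K) = ((-7 - 11*(-1)) + 2553)*(195 - 18/5) = ((-7 + 11) + 2553)*(957/5) = (4 + 2553)*(957/5) = 2557*(957/5) = 2447049/5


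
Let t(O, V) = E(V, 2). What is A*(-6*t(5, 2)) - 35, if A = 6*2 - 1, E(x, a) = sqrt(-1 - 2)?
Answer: -35 - 66*I*sqrt(3) ≈ -35.0 - 114.32*I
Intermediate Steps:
E(x, a) = I*sqrt(3) (E(x, a) = sqrt(-3) = I*sqrt(3))
t(O, V) = I*sqrt(3)
A = 11 (A = 12 - 1 = 11)
A*(-6*t(5, 2)) - 35 = 11*(-6*I*sqrt(3)) - 35 = -66*I*sqrt(3) - 35 = -35 - 66*I*sqrt(3)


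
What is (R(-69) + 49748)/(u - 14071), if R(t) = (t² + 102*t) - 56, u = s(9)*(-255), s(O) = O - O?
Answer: -47415/14071 ≈ -3.3697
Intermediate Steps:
s(O) = 0
u = 0 (u = 0*(-255) = 0)
R(t) = -56 + t² + 102*t
(R(-69) + 49748)/(u - 14071) = ((-56 + (-69)² + 102*(-69)) + 49748)/(0 - 14071) = ((-56 + 4761 - 7038) + 49748)/(-14071) = (-2333 + 49748)*(-1/14071) = 47415*(-1/14071) = -47415/14071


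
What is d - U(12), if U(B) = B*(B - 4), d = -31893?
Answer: -31989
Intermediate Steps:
U(B) = B*(-4 + B)
d - U(12) = -31893 - 12*(-4 + 12) = -31893 - 12*8 = -31893 - 1*96 = -31893 - 96 = -31989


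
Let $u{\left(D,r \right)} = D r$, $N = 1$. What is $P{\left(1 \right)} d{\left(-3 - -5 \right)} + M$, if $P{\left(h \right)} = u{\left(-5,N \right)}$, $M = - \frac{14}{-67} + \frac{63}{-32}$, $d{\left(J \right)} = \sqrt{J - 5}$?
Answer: $- \frac{3773}{2144} - 5 i \sqrt{3} \approx -1.7598 - 8.6602 i$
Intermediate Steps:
$d{\left(J \right)} = \sqrt{-5 + J}$
$M = - \frac{3773}{2144}$ ($M = \left(-14\right) \left(- \frac{1}{67}\right) + 63 \left(- \frac{1}{32}\right) = \frac{14}{67} - \frac{63}{32} = - \frac{3773}{2144} \approx -1.7598$)
$P{\left(h \right)} = -5$ ($P{\left(h \right)} = \left(-5\right) 1 = -5$)
$P{\left(1 \right)} d{\left(-3 - -5 \right)} + M = - 5 \sqrt{-5 - -2} - \frac{3773}{2144} = - 5 \sqrt{-5 + \left(-3 + 5\right)} - \frac{3773}{2144} = - 5 \sqrt{-5 + 2} - \frac{3773}{2144} = - 5 \sqrt{-3} - \frac{3773}{2144} = - 5 i \sqrt{3} - \frac{3773}{2144} = - \frac{3773}{2144} - 5 i \sqrt{3}$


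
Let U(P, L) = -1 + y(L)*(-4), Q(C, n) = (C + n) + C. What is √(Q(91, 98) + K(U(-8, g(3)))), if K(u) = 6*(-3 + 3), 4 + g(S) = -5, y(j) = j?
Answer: 2*√70 ≈ 16.733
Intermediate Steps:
g(S) = -9 (g(S) = -4 - 5 = -9)
Q(C, n) = n + 2*C
U(P, L) = -1 - 4*L (U(P, L) = -1 + L*(-4) = -1 - 4*L)
K(u) = 0 (K(u) = 6*0 = 0)
√(Q(91, 98) + K(U(-8, g(3)))) = √((98 + 2*91) + 0) = √((98 + 182) + 0) = √(280 + 0) = √280 = 2*√70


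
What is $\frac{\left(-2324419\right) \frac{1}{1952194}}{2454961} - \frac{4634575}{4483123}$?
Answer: $- \frac{22211489805700736087}{21485636567564157382} \approx -1.0338$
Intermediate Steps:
$\frac{\left(-2324419\right) \frac{1}{1952194}}{2454961} - \frac{4634575}{4483123} = \left(-2324419\right) \frac{1}{1952194} \cdot \frac{1}{2454961} - \frac{4634575}{4483123} = \left(- \frac{2324419}{1952194}\right) \frac{1}{2454961} - \frac{4634575}{4483123} = - \frac{2324419}{4792560134434} - \frac{4634575}{4483123} = - \frac{22211489805700736087}{21485636567564157382}$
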